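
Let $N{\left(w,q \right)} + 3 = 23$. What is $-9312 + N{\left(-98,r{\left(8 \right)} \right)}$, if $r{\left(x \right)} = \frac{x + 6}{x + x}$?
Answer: $-9292$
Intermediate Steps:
$r{\left(x \right)} = \frac{6 + x}{2 x}$
$N{\left(w,q \right)} = 20$ ($N{\left(w,q \right)} = -3 + 23 = 20$)
$-9312 + N{\left(-98,r{\left(8 \right)} \right)} = -9312 + 20 = -9292$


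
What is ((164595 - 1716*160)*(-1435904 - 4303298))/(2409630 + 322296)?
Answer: 105185224655/455321 ≈ 2.3101e+5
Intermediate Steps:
((164595 - 1716*160)*(-1435904 - 4303298))/(2409630 + 322296) = ((164595 - 274560)*(-5739202))/2731926 = -109965*(-5739202)*(1/2731926) = 631111347930*(1/2731926) = 105185224655/455321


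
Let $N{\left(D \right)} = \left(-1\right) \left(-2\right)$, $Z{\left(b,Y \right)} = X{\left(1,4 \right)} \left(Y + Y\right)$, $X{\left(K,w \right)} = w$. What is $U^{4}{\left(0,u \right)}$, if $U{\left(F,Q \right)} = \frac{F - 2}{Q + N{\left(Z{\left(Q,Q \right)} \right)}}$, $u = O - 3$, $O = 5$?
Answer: $\frac{1}{16} \approx 0.0625$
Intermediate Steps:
$Z{\left(b,Y \right)} = 8 Y$ ($Z{\left(b,Y \right)} = 4 \left(Y + Y\right) = 4 \cdot 2 Y = 8 Y$)
$N{\left(D \right)} = 2$
$u = 2$ ($u = 5 - 3 = 2$)
$U{\left(F,Q \right)} = \frac{-2 + F}{2 + Q}$ ($U{\left(F,Q \right)} = \frac{F - 2}{Q + 2} = \frac{-2 + F}{2 + Q}$)
$U^{4}{\left(0,u \right)} = \left(\frac{-2 + 0}{2 + 2}\right)^{4} = \left(\frac{1}{4} \left(-2\right)\right)^{4} = \left(- \frac{1}{2}\right)^{4} = \frac{1}{16}$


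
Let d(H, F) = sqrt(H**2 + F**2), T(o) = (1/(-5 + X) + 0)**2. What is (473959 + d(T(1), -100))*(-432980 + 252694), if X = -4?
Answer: -85448172274 - 180286*sqrt(65610001)/81 ≈ -8.5466e+10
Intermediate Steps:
T(o) = 1/81 (T(o) = (1/(-5 - 4) + 0)**2 = (1/(-9) + 0)**2 = (-1/9 + 0)**2 = (-1/9)**2 = 1/81)
d(H, F) = sqrt(F**2 + H**2)
(473959 + d(T(1), -100))*(-432980 + 252694) = (473959 + sqrt((-100)**2 + (1/81)**2))*(-432980 + 252694) = (473959 + sqrt(10000 + 1/6561))*(-180286) = (473959 + sqrt(65610001/6561))*(-180286) = (473959 + sqrt(65610001)/81)*(-180286) = -85448172274 - 180286*sqrt(65610001)/81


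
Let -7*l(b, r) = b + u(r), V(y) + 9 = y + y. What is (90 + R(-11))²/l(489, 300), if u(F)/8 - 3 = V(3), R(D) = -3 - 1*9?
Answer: -14196/163 ≈ -87.092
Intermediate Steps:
R(D) = -12 (R(D) = -3 - 9 = -12)
V(y) = -9 + 2*y (V(y) = -9 + (y + y) = -9 + 2*y)
u(F) = 0 (u(F) = 24 + 8*(-9 + 2*3) = 24 + 8*(-9 + 6) = 24 + 8*(-3) = 24 - 24 = 0)
l(b, r) = -b/7 (l(b, r) = -(b + 0)/7 = -b/7)
(90 + R(-11))²/l(489, 300) = (90 - 12)²/((-⅐*489)) = 78²/(-489/7) = 6084*(-7/489) = -14196/163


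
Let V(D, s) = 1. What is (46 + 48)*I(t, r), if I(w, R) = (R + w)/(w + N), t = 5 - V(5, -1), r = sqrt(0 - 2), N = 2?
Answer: 188/3 + 47*I*sqrt(2)/3 ≈ 62.667 + 22.156*I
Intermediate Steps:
r = I*sqrt(2) (r = sqrt(-2) = I*sqrt(2) ≈ 1.4142*I)
t = 4 (t = 5 - 1*1 = 5 - 1 = 4)
I(w, R) = (R + w)/(2 + w) (I(w, R) = (R + w)/(w + 2) = (R + w)/(2 + w))
(46 + 48)*I(t, r) = (46 + 48)*((I*sqrt(2) + 4)/(2 + 4)) = 94*((4 + I*sqrt(2))/6) = 94*(2/3 + I*sqrt(2)/6) = 188/3 + 47*I*sqrt(2)/3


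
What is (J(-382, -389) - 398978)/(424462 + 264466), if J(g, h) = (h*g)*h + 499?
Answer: -58203101/688928 ≈ -84.484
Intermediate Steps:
J(g, h) = 499 + g*h**2 (J(g, h) = (g*h)*h + 499 = g*h**2 + 499 = 499 + g*h**2)
(J(-382, -389) - 398978)/(424462 + 264466) = ((499 - 382*(-389)**2) - 398978)/(424462 + 264466) = ((499 - 382*151321) - 398978)/688928 = ((499 - 57804622) - 398978)*(1/688928) = (-57804123 - 398978)*(1/688928) = -58203101*1/688928 = -58203101/688928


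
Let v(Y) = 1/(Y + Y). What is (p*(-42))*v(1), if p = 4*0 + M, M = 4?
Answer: -84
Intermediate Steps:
v(Y) = 1/(2*Y)
p = 4 (p = 4*0 + 4 = 0 + 4 = 4)
(p*(-42))*v(1) = (4*(-42))*((1/2)/1) = -84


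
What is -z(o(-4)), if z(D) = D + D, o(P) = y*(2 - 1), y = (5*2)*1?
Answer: -20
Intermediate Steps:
y = 10 (y = 10*1 = 10)
o(P) = 10 (o(P) = 10*(2 - 1) = 10*1 = 10)
z(D) = 2*D
-z(o(-4)) = -2*10 = -1*20 = -20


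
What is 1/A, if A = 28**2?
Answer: 1/784 ≈ 0.0012755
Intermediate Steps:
A = 784
1/A = 1/784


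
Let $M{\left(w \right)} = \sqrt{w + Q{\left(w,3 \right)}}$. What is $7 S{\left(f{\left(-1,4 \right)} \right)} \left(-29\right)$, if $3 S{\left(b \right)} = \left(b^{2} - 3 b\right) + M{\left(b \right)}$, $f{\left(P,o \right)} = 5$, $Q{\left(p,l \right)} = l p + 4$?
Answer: $- \frac{2030}{3} - \frac{406 \sqrt{6}}{3} \approx -1008.2$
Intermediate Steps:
$Q{\left(p,l \right)} = 4 + l p$
$M{\left(w \right)} = \sqrt{4 + 4 w}$ ($M{\left(w \right)} = \sqrt{w + \left(4 + 3 w\right)} = \sqrt{4 + 4 w}$)
$S{\left(b \right)} = - b + \frac{b^{2}}{3} + \frac{2 \sqrt{1 + b}}{3}$ ($S{\left(b \right)} = \frac{\left(b^{2} - 3 b\right) + 2 \sqrt{1 + b}}{3} = \frac{b^{2} - 3 b + 2 \sqrt{1 + b}}{3} = - b + \frac{b^{2}}{3} + \frac{2 \sqrt{1 + b}}{3}$)
$7 S{\left(f{\left(-1,4 \right)} \right)} \left(-29\right) = 7 \left(\left(-1\right) 5 + \frac{5^{2}}{3} + \frac{2 \sqrt{1 + 5}}{3}\right) \left(-29\right) = 7 \left(-5 + \frac{1}{3} \cdot 25 + \frac{2 \sqrt{6}}{3}\right) \left(-29\right) = 7 \left(-5 + \frac{25}{3} + \frac{2 \sqrt{6}}{3}\right) \left(-29\right) = 7 \left(\frac{10}{3} + \frac{2 \sqrt{6}}{3}\right) \left(-29\right) = \left(\frac{70}{3} + \frac{14 \sqrt{6}}{3}\right) \left(-29\right) = - \frac{2030}{3} - \frac{406 \sqrt{6}}{3}$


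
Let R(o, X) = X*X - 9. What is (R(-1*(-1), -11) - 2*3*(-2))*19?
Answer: 2356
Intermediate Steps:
R(o, X) = -9 + X**2 (R(o, X) = X**2 - 9 = -9 + X**2)
(R(-1*(-1), -11) - 2*3*(-2))*19 = ((-9 + (-11)**2) - 2*3*(-2))*19 = ((-9 + 121) - 6*(-2))*19 = (112 + 12)*19 = 124*19 = 2356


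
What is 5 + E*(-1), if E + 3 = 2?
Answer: 6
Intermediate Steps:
E = -1 (E = -3 + 2 = -1)
5 + E*(-1) = 5 - 1*(-1) = 5 + 1 = 6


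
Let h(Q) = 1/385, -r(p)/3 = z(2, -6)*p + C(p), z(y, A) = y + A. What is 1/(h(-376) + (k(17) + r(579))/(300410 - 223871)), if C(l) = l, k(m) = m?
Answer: 29467515/2089319 ≈ 14.104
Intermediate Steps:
z(y, A) = A + y
r(p) = 9*p (r(p) = -3*((-6 + 2)*p + p) = -3*(-4*p + p) = -(-9)*p = 9*p)
h(Q) = 1/385
1/(h(-376) + (k(17) + r(579))/(300410 - 223871)) = 1/(1/385 + (17 + 9*579)/(300410 - 223871)) = 1/(1/385 + (17 + 5211)/76539) = 1/(1/385 + 5228*(1/76539)) = 1/(1/385 + 5228/76539) = 1/(2089319/29467515) = 29467515/2089319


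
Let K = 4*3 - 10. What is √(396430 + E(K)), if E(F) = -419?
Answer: √396011 ≈ 629.29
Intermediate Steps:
K = 2 (K = 12 - 10 = 2)
√(396430 + E(K)) = √(396430 - 419) = √396011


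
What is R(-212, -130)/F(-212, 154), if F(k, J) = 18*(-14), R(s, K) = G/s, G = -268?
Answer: -67/13356 ≈ -0.0050165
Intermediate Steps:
R(s, K) = -268/s
F(k, J) = -252
R(-212, -130)/F(-212, 154) = -268/(-212)/(-252) = -268*(-1/212)*(-1/252) = (67/53)*(-1/252) = -67/13356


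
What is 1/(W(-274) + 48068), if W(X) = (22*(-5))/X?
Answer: 137/6585371 ≈ 2.0804e-5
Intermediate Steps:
W(X) = -110/X
1/(W(-274) + 48068) = 1/(-110/(-274) + 48068) = 1/(-110*(-1/274) + 48068) = 1/(55/137 + 48068) = 1/(6585371/137) = 137/6585371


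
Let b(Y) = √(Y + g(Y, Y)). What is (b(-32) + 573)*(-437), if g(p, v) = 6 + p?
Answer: -250401 - 437*I*√58 ≈ -2.504e+5 - 3328.1*I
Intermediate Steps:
b(Y) = √(6 + 2*Y) (b(Y) = √(Y + (6 + Y)) = √(6 + 2*Y))
(b(-32) + 573)*(-437) = (√(6 + 2*(-32)) + 573)*(-437) = (√(6 - 64) + 573)*(-437) = (√(-58) + 573)*(-437) = (I*√58 + 573)*(-437) = (573 + I*√58)*(-437) = -250401 - 437*I*√58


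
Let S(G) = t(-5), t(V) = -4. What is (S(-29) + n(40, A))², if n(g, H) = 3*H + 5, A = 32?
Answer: 9409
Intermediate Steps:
n(g, H) = 5 + 3*H
S(G) = -4
(S(-29) + n(40, A))² = (-4 + (5 + 3*32))² = (-4 + (5 + 96))² = (-4 + 101)² = 97² = 9409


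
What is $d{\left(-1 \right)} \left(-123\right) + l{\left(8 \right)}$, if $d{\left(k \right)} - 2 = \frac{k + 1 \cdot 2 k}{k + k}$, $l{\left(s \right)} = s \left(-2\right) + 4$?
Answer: $- \frac{885}{2} \approx -442.5$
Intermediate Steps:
$l{\left(s \right)} = 4 - 2 s$ ($l{\left(s \right)} = - 2 s + 4 = 4 - 2 s$)
$d{\left(k \right)} = \frac{7}{2}$ ($d{\left(k \right)} = 2 + \frac{k + 1 \cdot 2 k}{k + k} = 2 + \frac{k + 2 k}{2 k} = 2 + 3 k \frac{1}{2 k} = 2 + \frac{3}{2} = \frac{7}{2}$)
$d{\left(-1 \right)} \left(-123\right) + l{\left(8 \right)} = \frac{7}{2} \left(-123\right) + \left(4 - 16\right) = - \frac{861}{2} + \left(4 - 16\right) = - \frac{861}{2} - 12 = - \frac{885}{2}$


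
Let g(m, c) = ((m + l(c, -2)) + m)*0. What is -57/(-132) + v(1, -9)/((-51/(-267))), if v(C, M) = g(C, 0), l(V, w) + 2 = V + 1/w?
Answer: 19/44 ≈ 0.43182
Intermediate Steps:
l(V, w) = -2 + V + 1/w (l(V, w) = -2 + (V + 1/w) = -2 + V + 1/w)
g(m, c) = 0 (g(m, c) = ((m + (-2 + c + 1/(-2))) + m)*0 = ((m + (-2 + c - ½)) + m)*0 = ((m + (-5/2 + c)) + m)*0 = ((-5/2 + c + m) + m)*0 = (-5/2 + c + 2*m)*0 = 0)
v(C, M) = 0
-57/(-132) + v(1, -9)/((-51/(-267))) = -57/(-132) + 0/((-51/(-267))) = -57*(-1/132) + 0/((-51*(-1/267))) = 19/44 + 0/(17/89) = 19/44 + 0*(89/17) = 19/44 + 0 = 19/44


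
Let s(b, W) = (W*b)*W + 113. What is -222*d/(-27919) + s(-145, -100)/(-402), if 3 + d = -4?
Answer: 40478770445/11223438 ≈ 3606.6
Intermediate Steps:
d = -7 (d = -3 - 4 = -7)
s(b, W) = 113 + b*W² (s(b, W) = b*W² + 113 = 113 + b*W²)
-222*d/(-27919) + s(-145, -100)/(-402) = -222*(-7)/(-27919) + (113 - 145*(-100)²)/(-402) = 1554*(-1/27919) + (113 - 145*10000)*(-1/402) = -1554/27919 + (113 - 1450000)*(-1/402) = -1554/27919 - 1449887*(-1/402) = -1554/27919 + 1449887/402 = 40478770445/11223438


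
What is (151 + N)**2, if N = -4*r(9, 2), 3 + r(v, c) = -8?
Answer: 38025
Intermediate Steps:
r(v, c) = -11 (r(v, c) = -3 - 8 = -11)
N = 44 (N = -4*(-11) = 44)
(151 + N)**2 = (151 + 44)**2 = 195**2 = 38025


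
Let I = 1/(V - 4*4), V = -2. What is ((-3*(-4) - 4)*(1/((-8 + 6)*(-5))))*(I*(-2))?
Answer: 4/45 ≈ 0.088889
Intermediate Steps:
I = -1/18 (I = 1/(-2 - 4*4) = 1/(-2 - 16) = 1/(-18) = -1/18 ≈ -0.055556)
((-3*(-4) - 4)*(1/((-8 + 6)*(-5))))*(I*(-2)) = ((-3*(-4) - 4)*(1/((-8 + 6)*(-5))))*(-1/18*(-2)) = ((12 - 4)*(-⅕/(-2)))*(⅑) = (8*(-½*(-⅕)))*(⅑) = (8*(⅒))*(⅑) = (⅘)*(⅑) = 4/45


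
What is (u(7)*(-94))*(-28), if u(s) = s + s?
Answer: 36848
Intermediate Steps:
u(s) = 2*s
(u(7)*(-94))*(-28) = ((2*7)*(-94))*(-28) = (14*(-94))*(-28) = -1316*(-28) = 36848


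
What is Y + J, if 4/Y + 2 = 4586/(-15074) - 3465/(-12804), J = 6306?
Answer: 37490153942/5947011 ≈ 6304.0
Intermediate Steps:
Y = -11697424/5947011 (Y = 4/(-2 + (4586/(-15074) - 3465/(-12804))) = 4/(-2 + (4586*(-1/15074) - 3465*(-1/12804))) = 4/(-2 + (-2293/7537 + 105/388)) = 4/(-2 - 98299/2924356) = 4/(-5947011/2924356) = 4*(-2924356/5947011) = -11697424/5947011 ≈ -1.9669)
Y + J = -11697424/5947011 + 6306 = 37490153942/5947011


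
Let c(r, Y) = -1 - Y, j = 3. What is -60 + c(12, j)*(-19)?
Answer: 16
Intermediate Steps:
-60 + c(12, j)*(-19) = -60 + (-1 - 1*3)*(-19) = -60 + (-1 - 3)*(-19) = -60 - 4*(-19) = -60 + 76 = 16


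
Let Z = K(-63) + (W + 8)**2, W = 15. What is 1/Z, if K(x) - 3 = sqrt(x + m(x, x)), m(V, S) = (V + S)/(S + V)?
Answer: 266/141543 - I*sqrt(62)/283086 ≈ 0.0018793 - 2.7815e-5*I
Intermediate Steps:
m(V, S) = 1 (m(V, S) = (S + V)/(S + V) = 1)
K(x) = 3 + sqrt(1 + x) (K(x) = 3 + sqrt(x + 1) = 3 + sqrt(1 + x))
Z = 532 + I*sqrt(62) (Z = (3 + sqrt(1 - 63)) + (15 + 8)**2 = (3 + sqrt(-62)) + 23**2 = (3 + I*sqrt(62)) + 529 = 532 + I*sqrt(62) ≈ 532.0 + 7.874*I)
1/Z = 1/(532 + I*sqrt(62))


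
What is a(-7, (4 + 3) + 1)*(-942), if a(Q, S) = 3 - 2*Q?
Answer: -16014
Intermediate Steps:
a(-7, (4 + 3) + 1)*(-942) = (3 - 2*(-7))*(-942) = (3 + 14)*(-942) = 17*(-942) = -16014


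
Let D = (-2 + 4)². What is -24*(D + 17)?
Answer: -504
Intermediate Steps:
D = 4 (D = 2² = 4)
-24*(D + 17) = -24*(4 + 17) = -24*21 = -504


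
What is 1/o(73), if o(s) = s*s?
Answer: 1/5329 ≈ 0.00018765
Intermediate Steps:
o(s) = s**2
1/o(73) = 1/(73**2) = 1/5329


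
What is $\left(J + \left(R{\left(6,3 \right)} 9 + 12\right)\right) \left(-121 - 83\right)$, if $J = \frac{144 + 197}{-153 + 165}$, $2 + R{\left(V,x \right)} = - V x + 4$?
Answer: $21131$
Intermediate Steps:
$R{\left(V,x \right)} = 2 - V x$ ($R{\left(V,x \right)} = -2 + \left(- V x + 4\right) = -2 - \left(-4 + V x\right) = 2 - V x$)
$J = \frac{341}{12} \approx 28.417$
$\left(J + \left(R{\left(6,3 \right)} 9 + 12\right)\right) \left(-121 - 83\right) = \left(\frac{341}{12} + \left(\left(2 - 6 \cdot 3\right) 9 + 12\right)\right) \left(-121 - 83\right) = \left(\frac{341}{12} + \left(\left(2 - 18\right) 9 + 12\right)\right) \left(-204\right) = \left(\frac{341}{12} + \left(\left(-16\right) 9 + 12\right)\right) \left(-204\right) = \left(\frac{341}{12} + \left(-144 + 12\right)\right) \left(-204\right) = \left(\frac{341}{12} - 132\right) \left(-204\right) = \left(- \frac{1243}{12}\right) \left(-204\right) = 21131$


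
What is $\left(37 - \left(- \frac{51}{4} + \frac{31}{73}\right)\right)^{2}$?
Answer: $\frac{207446409}{85264} \approx 2433.0$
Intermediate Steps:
$\left(37 - \left(- \frac{51}{4} + \frac{31}{73}\right)\right)^{2} = \left(37 - - \frac{3599}{292}\right)^{2} = \left(37 + \left(\frac{51}{4} - \frac{31}{73}\right)\right)^{2} = \left(37 + \frac{3599}{292}\right)^{2} = \left(\frac{14403}{292}\right)^{2} = \frac{207446409}{85264}$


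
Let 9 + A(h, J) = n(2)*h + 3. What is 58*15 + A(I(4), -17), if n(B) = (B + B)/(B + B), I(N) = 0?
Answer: 864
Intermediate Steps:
n(B) = 1 (n(B) = (2*B)/((2*B)) = (2*B)*(1/(2*B)) = 1)
A(h, J) = -6 + h (A(h, J) = -9 + (1*h + 3) = -9 + (h + 3) = -9 + (3 + h) = -6 + h)
58*15 + A(I(4), -17) = 58*15 + (-6 + 0) = 870 - 6 = 864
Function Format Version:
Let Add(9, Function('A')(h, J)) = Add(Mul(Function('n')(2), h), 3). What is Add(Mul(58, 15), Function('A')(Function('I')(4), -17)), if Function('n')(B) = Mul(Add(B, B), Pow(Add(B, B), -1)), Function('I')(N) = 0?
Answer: 864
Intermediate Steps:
Function('n')(B) = 1 (Function('n')(B) = Mul(Mul(2, B), Pow(Mul(2, B), -1)) = Mul(Mul(2, B), Mul(Rational(1, 2), Pow(B, -1))) = 1)
Function('A')(h, J) = Add(-6, h) (Function('A')(h, J) = Add(-9, Add(Mul(1, h), 3)) = Add(-9, Add(h, 3)) = Add(-9, Add(3, h)) = Add(-6, h))
Add(Mul(58, 15), Function('A')(Function('I')(4), -17)) = Add(Mul(58, 15), Add(-6, 0)) = Add(870, -6) = 864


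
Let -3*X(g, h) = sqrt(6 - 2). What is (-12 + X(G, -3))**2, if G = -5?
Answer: 1444/9 ≈ 160.44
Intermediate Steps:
X(g, h) = -2/3 (X(g, h) = -sqrt(6 - 2)/3 = -sqrt(4)/3 = -1/3*2 = -2/3)
(-12 + X(G, -3))**2 = (-12 - 2/3)**2 = (-38/3)**2 = 1444/9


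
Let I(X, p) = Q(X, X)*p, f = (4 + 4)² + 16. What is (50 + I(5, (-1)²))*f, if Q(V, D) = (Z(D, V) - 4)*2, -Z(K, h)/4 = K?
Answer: 160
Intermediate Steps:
Z(K, h) = -4*K
Q(V, D) = -8 - 8*D (Q(V, D) = (-4*D - 4)*2 = (-4 - 4*D)*2 = -8 - 8*D)
f = 80 (f = 8² + 16 = 64 + 16 = 80)
I(X, p) = p*(-8 - 8*X) (I(X, p) = (-8 - 8*X)*p = p*(-8 - 8*X))
(50 + I(5, (-1)²))*f = (50 + 8*(-1)²*(-1 - 1*5))*80 = (50 + 8*1*(-1 - 5))*80 = (50 + 8*1*(-6))*80 = (50 - 48)*80 = 2*80 = 160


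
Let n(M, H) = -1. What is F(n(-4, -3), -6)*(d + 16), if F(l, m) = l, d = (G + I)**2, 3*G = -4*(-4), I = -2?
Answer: -244/9 ≈ -27.111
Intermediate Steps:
G = 16/3 (G = (-4*(-4))/3 = (1/3)*16 = 16/3 ≈ 5.3333)
d = 100/9 (d = (16/3 - 2)**2 = (10/3)**2 = 100/9 ≈ 11.111)
F(n(-4, -3), -6)*(d + 16) = -(100/9 + 16) = -1*244/9 = -244/9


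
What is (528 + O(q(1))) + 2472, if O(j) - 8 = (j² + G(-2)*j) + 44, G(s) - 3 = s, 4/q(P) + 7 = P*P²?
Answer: 27466/9 ≈ 3051.8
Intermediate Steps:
q(P) = 4/(-7 + P³) (q(P) = 4/(-7 + P*P²) = 4/(-7 + P³))
G(s) = 3 + s
O(j) = 52 + j + j² (O(j) = 8 + ((j² + (3 - 2)*j) + 44) = 8 + ((j² + 1*j) + 44) = 8 + ((j² + j) + 44) = 8 + ((j + j²) + 44) = 8 + (44 + j + j²) = 52 + j + j²)
(528 + O(q(1))) + 2472 = (528 + (52 + 4/(-7 + 1³) + (4/(-7 + 1³))²)) + 2472 = (528 + (52 + 4/(-7 + 1) + (4/(-7 + 1))²)) + 2472 = (528 + (52 + 4/(-6) + (4/(-6))²)) + 2472 = (528 + (52 + 4*(-⅙) + (4*(-⅙))²)) + 2472 = (528 + (52 - ⅔ + (-⅔)²)) + 2472 = (528 + (52 - ⅔ + 4/9)) + 2472 = (528 + 466/9) + 2472 = 5218/9 + 2472 = 27466/9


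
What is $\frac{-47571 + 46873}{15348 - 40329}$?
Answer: $\frac{698}{24981} \approx 0.027941$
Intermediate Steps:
$\frac{-47571 + 46873}{15348 - 40329} = - \frac{698}{-24981} = \left(-698\right) \left(- \frac{1}{24981}\right) = \frac{698}{24981}$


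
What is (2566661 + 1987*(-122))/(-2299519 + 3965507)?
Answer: 2324247/1665988 ≈ 1.3951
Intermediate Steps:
(2566661 + 1987*(-122))/(-2299519 + 3965507) = (2566661 - 242414)/1665988 = 2324247*(1/1665988) = 2324247/1665988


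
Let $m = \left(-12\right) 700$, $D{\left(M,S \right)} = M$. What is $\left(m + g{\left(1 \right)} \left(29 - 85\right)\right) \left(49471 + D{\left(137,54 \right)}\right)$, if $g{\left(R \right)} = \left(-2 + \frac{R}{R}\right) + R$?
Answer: $-416707200$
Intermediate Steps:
$g{\left(R \right)} = -1 + R$ ($g{\left(R \right)} = \left(-2 + 1\right) + R = -1 + R$)
$m = -8400$
$\left(m + g{\left(1 \right)} \left(29 - 85\right)\right) \left(49471 + D{\left(137,54 \right)}\right) = \left(-8400 + \left(-1 + 1\right) \left(29 - 85\right)\right) \left(49471 + 137\right) = \left(-8400 + 0 \left(-56\right)\right) 49608 = \left(-8400 + 0\right) 49608 = \left(-8400\right) 49608 = -416707200$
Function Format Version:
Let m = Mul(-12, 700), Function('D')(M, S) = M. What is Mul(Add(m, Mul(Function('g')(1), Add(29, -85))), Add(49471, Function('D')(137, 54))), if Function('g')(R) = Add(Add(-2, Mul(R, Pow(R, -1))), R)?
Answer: -416707200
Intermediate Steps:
Function('g')(R) = Add(-1, R) (Function('g')(R) = Add(Add(-2, 1), R) = Add(-1, R))
m = -8400
Mul(Add(m, Mul(Function('g')(1), Add(29, -85))), Add(49471, Function('D')(137, 54))) = Mul(Add(-8400, Mul(Add(-1, 1), Add(29, -85))), Add(49471, 137)) = Mul(Add(-8400, Mul(0, -56)), 49608) = Mul(Add(-8400, 0), 49608) = Mul(-8400, 49608) = -416707200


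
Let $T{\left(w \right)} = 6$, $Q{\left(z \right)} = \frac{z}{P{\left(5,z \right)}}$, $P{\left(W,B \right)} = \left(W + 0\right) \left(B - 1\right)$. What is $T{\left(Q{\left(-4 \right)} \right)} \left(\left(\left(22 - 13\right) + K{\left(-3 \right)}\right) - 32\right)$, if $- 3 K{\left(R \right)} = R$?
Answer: $-132$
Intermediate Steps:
$P{\left(W,B \right)} = W \left(-1 + B\right)$
$Q{\left(z \right)} = \frac{z}{-5 + 5 z}$ ($Q{\left(z \right)} = \frac{z}{5 \left(-1 + z\right)} = \frac{z}{-5 + 5 z}$)
$K{\left(R \right)} = - \frac{R}{3}$
$T{\left(Q{\left(-4 \right)} \right)} \left(\left(\left(22 - 13\right) + K{\left(-3 \right)}\right) - 32\right) = 6 \left(\left(\left(22 - 13\right) - -1\right) - 32\right) = 6 \left(\left(9 + 1\right) - 32\right) = 6 \left(10 - 32\right) = 6 \left(-22\right) = -132$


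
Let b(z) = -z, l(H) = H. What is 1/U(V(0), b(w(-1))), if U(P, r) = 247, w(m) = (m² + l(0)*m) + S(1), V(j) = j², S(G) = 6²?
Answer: 1/247 ≈ 0.0040486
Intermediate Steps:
S(G) = 36
w(m) = 36 + m² (w(m) = (m² + 0*m) + 36 = (m² + 0) + 36 = m² + 36 = 36 + m²)
1/U(V(0), b(w(-1))) = 1/247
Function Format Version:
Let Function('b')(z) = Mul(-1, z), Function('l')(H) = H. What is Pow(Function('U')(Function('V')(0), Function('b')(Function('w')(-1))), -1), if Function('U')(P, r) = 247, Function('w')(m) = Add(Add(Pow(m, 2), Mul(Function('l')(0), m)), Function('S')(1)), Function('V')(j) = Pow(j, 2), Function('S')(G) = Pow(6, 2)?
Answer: Rational(1, 247) ≈ 0.0040486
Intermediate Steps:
Function('S')(G) = 36
Function('w')(m) = Add(36, Pow(m, 2)) (Function('w')(m) = Add(Add(Pow(m, 2), Mul(0, m)), 36) = Add(Add(Pow(m, 2), 0), 36) = Add(Pow(m, 2), 36) = Add(36, Pow(m, 2)))
Pow(Function('U')(Function('V')(0), Function('b')(Function('w')(-1))), -1) = Pow(247, -1) = Rational(1, 247)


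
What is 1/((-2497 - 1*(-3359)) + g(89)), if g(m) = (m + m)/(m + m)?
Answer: 1/863 ≈ 0.0011587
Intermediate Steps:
g(m) = 1 (g(m) = (2*m)/((2*m)) = (2*m)*(1/(2*m)) = 1)
1/((-2497 - 1*(-3359)) + g(89)) = 1/((-2497 - 1*(-3359)) + 1) = 1/((-2497 + 3359) + 1) = 1/(862 + 1) = 1/863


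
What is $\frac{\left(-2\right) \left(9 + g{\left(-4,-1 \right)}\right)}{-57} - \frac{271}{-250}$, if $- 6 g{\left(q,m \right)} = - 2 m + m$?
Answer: $\frac{59591}{42750} \approx 1.3939$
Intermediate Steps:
$g{\left(q,m \right)} = \frac{m}{6}$ ($g{\left(q,m \right)} = - \frac{- 2 m + m}{6} = - \frac{\left(-1\right) m}{6} = \frac{m}{6}$)
$\frac{\left(-2\right) \left(9 + g{\left(-4,-1 \right)}\right)}{-57} - \frac{271}{-250} = \frac{\left(-2\right) \left(9 + \frac{1}{6} \left(-1\right)\right)}{-57} - \frac{271}{-250} = - 2 \left(9 - \frac{1}{6}\right) \left(- \frac{1}{57}\right) - - \frac{271}{250} = \left(-2\right) \frac{53}{6} \left(- \frac{1}{57}\right) + \frac{271}{250} = \left(- \frac{53}{3}\right) \left(- \frac{1}{57}\right) + \frac{271}{250} = \frac{53}{171} + \frac{271}{250} = \frac{59591}{42750}$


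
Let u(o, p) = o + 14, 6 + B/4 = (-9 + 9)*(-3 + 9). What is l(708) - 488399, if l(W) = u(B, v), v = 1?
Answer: -488409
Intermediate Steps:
B = -24 (B = -24 + 4*((-9 + 9)*(-3 + 9)) = -24 + 4*(0*6) = -24 + 4*0 = -24 + 0 = -24)
u(o, p) = 14 + o
l(W) = -10 (l(W) = 14 - 24 = -10)
l(708) - 488399 = -10 - 488399 = -488409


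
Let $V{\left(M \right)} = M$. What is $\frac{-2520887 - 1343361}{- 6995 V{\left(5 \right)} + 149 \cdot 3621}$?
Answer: $- \frac{1932124}{252277} \approx -7.6587$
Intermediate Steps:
$\frac{-2520887 - 1343361}{- 6995 V{\left(5 \right)} + 149 \cdot 3621} = \frac{-2520887 - 1343361}{\left(-6995\right) 5 + 149 \cdot 3621} = - \frac{3864248}{-34975 + 539529} = - \frac{3864248}{504554} = \left(-3864248\right) \frac{1}{504554} = - \frac{1932124}{252277}$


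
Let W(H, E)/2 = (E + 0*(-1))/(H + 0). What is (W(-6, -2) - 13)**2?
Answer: 1369/9 ≈ 152.11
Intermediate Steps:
W(H, E) = 2*E/H (W(H, E) = 2*((E + 0*(-1))/(H + 0)) = 2*((E + 0)/H) = 2*(E/H) = 2*E/H)
(W(-6, -2) - 13)**2 = (2*(-2)/(-6) - 13)**2 = (2*(-2)*(-1/6) - 13)**2 = (2/3 - 13)**2 = (-37/3)**2 = 1369/9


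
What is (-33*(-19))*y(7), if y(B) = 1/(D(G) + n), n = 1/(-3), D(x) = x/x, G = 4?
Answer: 1881/2 ≈ 940.50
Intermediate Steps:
D(x) = 1
n = -⅓ ≈ -0.33333
y(B) = 3/2 (y(B) = 1/(1 - ⅓) = 1/(⅔) = 3/2)
(-33*(-19))*y(7) = -33*(-19)*(3/2) = 627*(3/2) = 1881/2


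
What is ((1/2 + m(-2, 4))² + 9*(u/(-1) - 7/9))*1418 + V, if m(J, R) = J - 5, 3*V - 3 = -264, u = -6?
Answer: 252939/2 ≈ 1.2647e+5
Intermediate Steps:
V = -87 (V = 1 + (⅓)*(-264) = 1 - 88 = -87)
m(J, R) = -5 + J
((1/2 + m(-2, 4))² + 9*(u/(-1) - 7/9))*1418 + V = ((1/2 + (-5 - 2))² + 9*(-6/(-1) - 7/9))*1418 - 87 = ((½ - 7)² + 9*(-6*(-1) - 7*⅑))*1418 - 87 = ((-13/2)² + 9*(6 - 7/9))*1418 - 87 = (169/4 + 9*(47/9))*1418 - 87 = (169/4 + 47)*1418 - 87 = (357/4)*1418 - 87 = 253113/2 - 87 = 252939/2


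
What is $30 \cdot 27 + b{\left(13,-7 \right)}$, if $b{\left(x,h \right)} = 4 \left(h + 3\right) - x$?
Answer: $781$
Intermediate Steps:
$b{\left(x,h \right)} = 12 - x + 4 h$ ($b{\left(x,h \right)} = 4 \left(3 + h\right) - x = \left(12 + 4 h\right) - x = 12 - x + 4 h$)
$30 \cdot 27 + b{\left(13,-7 \right)} = 30 \cdot 27 + \left(12 - 13 + 4 \left(-7\right)\right) = 810 - 29 = 781$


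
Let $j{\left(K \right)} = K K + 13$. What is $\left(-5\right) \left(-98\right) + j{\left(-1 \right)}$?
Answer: $504$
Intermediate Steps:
$j{\left(K \right)} = 13 + K^{2}$ ($j{\left(K \right)} = K^{2} + 13 = 13 + K^{2}$)
$\left(-5\right) \left(-98\right) + j{\left(-1 \right)} = \left(-5\right) \left(-98\right) + \left(13 + \left(-1\right)^{2}\right) = 490 + \left(13 + 1\right) = 490 + 14 = 504$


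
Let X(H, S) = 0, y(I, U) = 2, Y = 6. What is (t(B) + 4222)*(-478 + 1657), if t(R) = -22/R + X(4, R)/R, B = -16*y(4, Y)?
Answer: 79656777/16 ≈ 4.9786e+6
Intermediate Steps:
B = -32 (B = -16*2 = -32)
t(R) = -22/R (t(R) = -22/R + 0/R = -22/R + 0 = -22/R)
(t(B) + 4222)*(-478 + 1657) = (-22/(-32) + 4222)*(-478 + 1657) = (-22*(-1/32) + 4222)*1179 = (11/16 + 4222)*1179 = (67563/16)*1179 = 79656777/16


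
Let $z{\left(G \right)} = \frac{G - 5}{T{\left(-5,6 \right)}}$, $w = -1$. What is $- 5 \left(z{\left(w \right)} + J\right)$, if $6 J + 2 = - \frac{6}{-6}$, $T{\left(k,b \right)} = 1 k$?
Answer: $- \frac{31}{6} \approx -5.1667$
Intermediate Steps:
$T{\left(k,b \right)} = k$
$J = - \frac{1}{6}$ ($J = - \frac{1}{3} + \frac{\left(-6\right) \frac{1}{-6}}{6} = - \frac{1}{3} + \frac{\left(-6\right) \left(- \frac{1}{6}\right)}{6} = - \frac{1}{3} + \frac{1}{6} \cdot 1 = - \frac{1}{3} + \frac{1}{6} = - \frac{1}{6} \approx -0.16667$)
$z{\left(G \right)} = 1 - \frac{G}{5}$ ($z{\left(G \right)} = \frac{G - 5}{-5} = \left(-5 + G\right) \left(- \frac{1}{5}\right) = 1 - \frac{G}{5}$)
$- 5 \left(z{\left(w \right)} + J\right) = - 5 \left(\left(1 - - \frac{1}{5}\right) - \frac{1}{6}\right) = - 5 \left(\left(1 + \frac{1}{5}\right) - \frac{1}{6}\right) = - 5 \left(\frac{6}{5} - \frac{1}{6}\right) = \left(-5\right) \frac{31}{30} = - \frac{31}{6}$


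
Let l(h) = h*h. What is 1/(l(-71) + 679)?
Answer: 1/5720 ≈ 0.00017483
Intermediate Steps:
l(h) = h²
1/(l(-71) + 679) = 1/((-71)² + 679) = 1/(5041 + 679) = 1/5720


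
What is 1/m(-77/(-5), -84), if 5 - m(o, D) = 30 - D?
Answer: -1/109 ≈ -0.0091743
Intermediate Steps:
m(o, D) = -25 + D (m(o, D) = 5 - (30 - D) = 5 + (-30 + D) = -25 + D)
1/m(-77/(-5), -84) = 1/(-25 - 84) = 1/(-109) = -1/109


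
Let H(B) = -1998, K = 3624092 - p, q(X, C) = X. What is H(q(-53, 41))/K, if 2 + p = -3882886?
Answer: -999/3753490 ≈ -0.00026615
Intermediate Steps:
p = -3882888 (p = -2 - 3882886 = -3882888)
K = 7506980 (K = 3624092 - 1*(-3882888) = 3624092 + 3882888 = 7506980)
H(q(-53, 41))/K = -1998/7506980 = -1998*1/7506980 = -999/3753490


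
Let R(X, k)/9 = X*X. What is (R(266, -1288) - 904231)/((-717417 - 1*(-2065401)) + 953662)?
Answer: -267427/2301646 ≈ -0.11619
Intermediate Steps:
R(X, k) = 9*X² (R(X, k) = 9*(X*X) = 9*X²)
(R(266, -1288) - 904231)/((-717417 - 1*(-2065401)) + 953662) = (9*266² - 904231)/((-717417 - 1*(-2065401)) + 953662) = (9*70756 - 904231)/((-717417 + 2065401) + 953662) = (636804 - 904231)/(1347984 + 953662) = -267427/2301646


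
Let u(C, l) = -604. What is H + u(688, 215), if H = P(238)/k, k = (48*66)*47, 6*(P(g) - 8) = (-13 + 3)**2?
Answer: -134899739/223344 ≈ -604.00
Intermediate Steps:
P(g) = 74/3 (P(g) = 8 + (-13 + 3)**2/6 = 8 + (1/6)*(-10)**2 = 8 + (1/6)*100 = 8 + 50/3 = 74/3)
k = 148896 (k = 3168*47 = 148896)
H = 37/223344 (H = (74/3)/148896 = (74/3)*(1/148896) = 37/223344 ≈ 0.00016566)
H + u(688, 215) = 37/223344 - 604 = -134899739/223344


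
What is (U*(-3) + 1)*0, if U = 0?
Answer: 0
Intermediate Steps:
(U*(-3) + 1)*0 = (0*(-3) + 1)*0 = (0 + 1)*0 = 1*0 = 0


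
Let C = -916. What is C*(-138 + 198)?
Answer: -54960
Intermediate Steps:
C*(-138 + 198) = -916*(-138 + 198) = -916*60 = -54960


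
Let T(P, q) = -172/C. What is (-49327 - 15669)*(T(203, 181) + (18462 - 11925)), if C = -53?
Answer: -22529758468/53 ≈ -4.2509e+8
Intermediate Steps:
T(P, q) = 172/53 (T(P, q) = -172/(-53) = -172*(-1/53) = 172/53)
(-49327 - 15669)*(T(203, 181) + (18462 - 11925)) = (-49327 - 15669)*(172/53 + (18462 - 11925)) = -64996*(172/53 + 6537) = -64996*346633/53 = -22529758468/53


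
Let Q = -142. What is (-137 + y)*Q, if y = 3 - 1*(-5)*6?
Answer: 14768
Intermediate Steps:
y = 33 (y = 3 + 5*6 = 3 + 30 = 33)
(-137 + y)*Q = (-137 + 33)*(-142) = -104*(-142) = 14768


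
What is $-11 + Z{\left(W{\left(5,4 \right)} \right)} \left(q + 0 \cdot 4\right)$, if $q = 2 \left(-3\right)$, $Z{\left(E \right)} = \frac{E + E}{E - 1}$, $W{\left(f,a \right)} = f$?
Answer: $-26$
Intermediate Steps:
$Z{\left(E \right)} = \frac{2 E}{-1 + E}$
$q = -6$
$-11 + Z{\left(W{\left(5,4 \right)} \right)} \left(q + 0 \cdot 4\right) = -11 + 2 \cdot 5 \frac{1}{-1 + 5} \left(-6 + 0 \cdot 4\right) = -11 + 2 \cdot 5 \cdot \frac{1}{4} \left(-6 + 0\right) = -11 + 2 \cdot 5 \cdot \frac{1}{4} \left(-6\right) = -11 + \frac{5}{2} \left(-6\right) = -11 - 15 = -26$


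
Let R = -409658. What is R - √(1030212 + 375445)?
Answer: -409658 - 11*√11617 ≈ -4.1084e+5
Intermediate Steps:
R - √(1030212 + 375445) = -409658 - √(1030212 + 375445) = -409658 - √1405657 = -409658 - 11*√11617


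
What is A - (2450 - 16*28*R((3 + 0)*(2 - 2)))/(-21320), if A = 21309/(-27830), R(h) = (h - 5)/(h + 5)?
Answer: -18682827/29666780 ≈ -0.62976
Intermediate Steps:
R(h) = (-5 + h)/(5 + h)
A = -21309/27830 (A = 21309*(-1/27830) = -21309/27830 ≈ -0.76568)
A - (2450 - 16*28*R((3 + 0)*(2 - 2)))/(-21320) = -21309/27830 - (2450 - 16*28*(-5 + (3 + 0)*(2 - 2))/(5 + (3 + 0)*(2 - 2)))/(-21320) = -21309/27830 - (2450 - 448*(-5 + 3*0)/(5 + 3*0))*(-1)/21320 = -21309/27830 - (2450 - 448*(-5 + 0)/(5 + 0))*(-1)/21320 = -21309/27830 - (2450 - 448*-5/5)*(-1)/21320 = -21309/27830 - (2450 - 448*(1/5)*(-5))*(-1)/21320 = -21309/27830 - (2450 - 448*(-1))*(-1)/21320 = -21309/27830 - (2450 - 1*(-448))*(-1)/21320 = -21309/27830 - (2450 + 448)*(-1)/21320 = -21309/27830 - 2898*(-1)/21320 = -21309/27830 - 1*(-1449/10660) = -21309/27830 + 1449/10660 = -18682827/29666780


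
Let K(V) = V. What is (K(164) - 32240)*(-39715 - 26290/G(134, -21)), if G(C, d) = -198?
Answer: 1269639360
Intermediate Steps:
(K(164) - 32240)*(-39715 - 26290/G(134, -21)) = (164 - 32240)*(-39715 - 26290/(-198)) = -32076*(-39715 - 26290*(-1/198)) = -32076*(-39715 + 1195/9) = -32076*(-356240/9) = 1269639360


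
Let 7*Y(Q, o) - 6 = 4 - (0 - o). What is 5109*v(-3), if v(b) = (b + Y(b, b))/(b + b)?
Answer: 1703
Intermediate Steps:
Y(Q, o) = 10/7 + o/7 (Y(Q, o) = 6/7 + (4 - (0 - o))/7 = 6/7 + (4 - (-1)*o)/7 = 6/7 + (4 + o)/7 = 6/7 + (4/7 + o/7) = 10/7 + o/7)
v(b) = (10/7 + 8*b/7)/(2*b) (v(b) = (b + (10/7 + b/7))/(b + b) = (10/7 + 8*b/7)/((2*b)) = (10/7 + 8*b/7)*(1/(2*b)) = (10/7 + 8*b/7)/(2*b))
5109*v(-3) = 5109*((⅐)*(5 + 4*(-3))/(-3)) = 5109*((⅐)*(-⅓)*(5 - 12)) = 5109*((⅐)*(-⅓)*(-7)) = 5109*(⅓) = 1703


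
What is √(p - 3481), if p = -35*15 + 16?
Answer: I*√3990 ≈ 63.166*I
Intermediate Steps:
p = -509 (p = -525 + 16 = -509)
√(p - 3481) = √(-509 - 3481) = √(-3990) = I*√3990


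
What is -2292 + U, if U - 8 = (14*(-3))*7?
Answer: -2578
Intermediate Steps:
U = -286 (U = 8 + (14*(-3))*7 = 8 - 42*7 = 8 - 294 = -286)
-2292 + U = -2292 - 286 = -2578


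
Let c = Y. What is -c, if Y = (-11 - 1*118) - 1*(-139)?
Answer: -10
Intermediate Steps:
Y = 10 (Y = (-11 - 118) + 139 = -129 + 139 = 10)
c = 10
-c = -1*10 = -10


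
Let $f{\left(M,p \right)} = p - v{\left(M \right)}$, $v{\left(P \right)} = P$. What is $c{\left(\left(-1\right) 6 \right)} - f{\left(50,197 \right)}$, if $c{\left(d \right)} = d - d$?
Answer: $-147$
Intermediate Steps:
$f{\left(M,p \right)} = p - M$
$c{\left(d \right)} = 0$
$c{\left(\left(-1\right) 6 \right)} - f{\left(50,197 \right)} = 0 - \left(197 - 50\right) = 0 - 147 = -147$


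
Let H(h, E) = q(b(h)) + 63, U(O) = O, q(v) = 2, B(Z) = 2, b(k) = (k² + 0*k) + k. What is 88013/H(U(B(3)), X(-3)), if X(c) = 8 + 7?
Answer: 88013/65 ≈ 1354.0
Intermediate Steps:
X(c) = 15
b(k) = k + k² (b(k) = (k² + 0) + k = k² + k = k + k²)
H(h, E) = 65 (H(h, E) = 2 + 63 = 65)
88013/H(U(B(3)), X(-3)) = 88013/65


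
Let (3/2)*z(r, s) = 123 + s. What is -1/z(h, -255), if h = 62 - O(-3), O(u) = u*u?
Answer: 1/88 ≈ 0.011364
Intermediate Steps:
O(u) = u**2
h = 53 (h = 62 - 1*(-3)**2 = 62 - 1*9 = 62 - 9 = 53)
z(r, s) = 82 + 2*s/3 (z(r, s) = 2*(123 + s)/3 = 82 + 2*s/3)
-1/z(h, -255) = -1/(82 + (2/3)*(-255)) = -1/(82 - 170) = -1/(-88) = -1*(-1/88) = 1/88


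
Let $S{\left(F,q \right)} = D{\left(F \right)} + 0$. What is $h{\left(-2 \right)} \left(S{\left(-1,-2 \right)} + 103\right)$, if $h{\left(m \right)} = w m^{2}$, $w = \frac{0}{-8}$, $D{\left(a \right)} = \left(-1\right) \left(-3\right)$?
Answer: $0$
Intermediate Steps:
$D{\left(a \right)} = 3$
$w = 0$ ($w = 0 \left(- \frac{1}{8}\right) = 0$)
$h{\left(m \right)} = 0$ ($h{\left(m \right)} = 0 m^{2} = 0$)
$S{\left(F,q \right)} = 3$ ($S{\left(F,q \right)} = 3 + 0 = 3$)
$h{\left(-2 \right)} \left(S{\left(-1,-2 \right)} + 103\right) = 0 \left(3 + 103\right) = 0 \cdot 106 = 0$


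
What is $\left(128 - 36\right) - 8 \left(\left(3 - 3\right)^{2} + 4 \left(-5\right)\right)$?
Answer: $252$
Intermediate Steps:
$\left(128 - 36\right) - 8 \left(\left(3 - 3\right)^{2} + 4 \left(-5\right)\right) = 92 - 8 \left(0^{2} - 20\right) = 92 - 8 \left(0 - 20\right) = 92 - -160 = 92 + 160 = 252$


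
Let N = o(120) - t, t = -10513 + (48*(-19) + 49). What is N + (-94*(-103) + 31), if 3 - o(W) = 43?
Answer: 21049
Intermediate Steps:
o(W) = -40 (o(W) = 3 - 1*43 = 3 - 43 = -40)
t = -11376 (t = -10513 + (-912 + 49) = -10513 - 863 = -11376)
N = 11336 (N = -40 - 1*(-11376) = -40 + 11376 = 11336)
N + (-94*(-103) + 31) = 11336 + (-94*(-103) + 31) = 11336 + (9682 + 31) = 11336 + 9713 = 21049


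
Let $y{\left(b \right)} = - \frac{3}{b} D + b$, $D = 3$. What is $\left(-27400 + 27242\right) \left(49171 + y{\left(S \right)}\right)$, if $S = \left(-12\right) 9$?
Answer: $- \frac{46511803}{6} \approx -7.752 \cdot 10^{6}$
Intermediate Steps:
$S = -108$
$y{\left(b \right)} = b - \frac{9}{b}$ ($y{\left(b \right)} = - \frac{3}{b} 3 + b = - \frac{9}{b} + b = b - \frac{9}{b}$)
$\left(-27400 + 27242\right) \left(49171 + y{\left(S \right)}\right) = \left(-27400 + 27242\right) \left(49171 - \left(108 + \frac{9}{-108}\right)\right) = - 158 \left(49171 - \frac{1295}{12}\right) = \left(-158\right) \frac{588757}{12} = - \frac{46511803}{6}$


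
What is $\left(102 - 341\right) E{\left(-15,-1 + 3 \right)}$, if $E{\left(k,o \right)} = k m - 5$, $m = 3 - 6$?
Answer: $-9560$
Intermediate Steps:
$m = -3$ ($m = 3 - 6 = -3$)
$E{\left(k,o \right)} = -5 - 3 k$ ($E{\left(k,o \right)} = k \left(-3\right) - 5 = - 3 k - 5 = -5 - 3 k$)
$\left(102 - 341\right) E{\left(-15,-1 + 3 \right)} = \left(102 - 341\right) \left(-5 - -45\right) = - 239 \left(-5 + 45\right) = \left(-239\right) 40 = -9560$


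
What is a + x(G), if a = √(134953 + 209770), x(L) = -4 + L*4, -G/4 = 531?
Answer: -8500 + √344723 ≈ -7912.9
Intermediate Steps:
G = -2124 (G = -4*531 = -2124)
x(L) = -4 + 4*L
a = √344723 ≈ 587.13
a + x(G) = √344723 + (-4 + 4*(-2124)) = √344723 + (-4 - 8496) = √344723 - 8500 = -8500 + √344723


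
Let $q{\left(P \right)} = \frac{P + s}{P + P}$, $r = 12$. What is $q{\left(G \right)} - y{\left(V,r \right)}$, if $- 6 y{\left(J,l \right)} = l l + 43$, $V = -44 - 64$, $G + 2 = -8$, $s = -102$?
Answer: $\frac{1103}{30} \approx 36.767$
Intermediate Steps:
$G = -10$ ($G = -2 - 8 = -10$)
$V = -108$ ($V = -44 - 64 = -108$)
$q{\left(P \right)} = \frac{-102 + P}{2 P}$ ($q{\left(P \right)} = \frac{P - 102}{P + P} = \frac{-102 + P}{2 P}$)
$y{\left(J,l \right)} = - \frac{43}{6} - \frac{l^{2}}{6}$ ($y{\left(J,l \right)} = - \frac{l l + 43}{6} = - \frac{l^{2} + 43}{6} = - \frac{43 + l^{2}}{6} = - \frac{43}{6} - \frac{l^{2}}{6}$)
$q{\left(G \right)} - y{\left(V,r \right)} = \frac{-102 - 10}{2 \left(-10\right)} - \left(- \frac{43}{6} - \frac{12^{2}}{6}\right) = \frac{1}{2} \left(- \frac{1}{10}\right) \left(-112\right) - \left(- \frac{43}{6} - 24\right) = \frac{28}{5} - \left(- \frac{43}{6} - 24\right) = \frac{28}{5} - - \frac{187}{6} = \frac{28}{5} + \frac{187}{6} = \frac{1103}{30}$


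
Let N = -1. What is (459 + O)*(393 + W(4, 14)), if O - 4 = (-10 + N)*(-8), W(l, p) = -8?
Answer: 212135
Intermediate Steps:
O = 92 (O = 4 + (-10 - 1)*(-8) = 4 - 11*(-8) = 4 + 88 = 92)
(459 + O)*(393 + W(4, 14)) = (459 + 92)*(393 - 8) = 551*385 = 212135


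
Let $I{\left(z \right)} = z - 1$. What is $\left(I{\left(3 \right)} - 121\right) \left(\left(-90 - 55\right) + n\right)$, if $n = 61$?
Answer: $9996$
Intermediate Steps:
$I{\left(z \right)} = -1 + z$
$\left(I{\left(3 \right)} - 121\right) \left(\left(-90 - 55\right) + n\right) = \left(\left(-1 + 3\right) - 121\right) \left(\left(-90 - 55\right) + 61\right) = \left(2 - 121\right) \left(-145 + 61\right) = \left(-119\right) \left(-84\right) = 9996$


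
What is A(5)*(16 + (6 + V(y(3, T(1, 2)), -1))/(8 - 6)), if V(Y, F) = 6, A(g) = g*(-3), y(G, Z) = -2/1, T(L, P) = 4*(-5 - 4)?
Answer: -330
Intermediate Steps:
T(L, P) = -36 (T(L, P) = 4*(-9) = -36)
y(G, Z) = -2 (y(G, Z) = -2*1 = -2)
A(g) = -3*g
A(5)*(16 + (6 + V(y(3, T(1, 2)), -1))/(8 - 6)) = (-3*5)*(16 + (6 + 6)/(8 - 6)) = -15*(16 + 12/2) = -15*(16 + 12*(½)) = -15*(16 + 6) = -15*22 = -330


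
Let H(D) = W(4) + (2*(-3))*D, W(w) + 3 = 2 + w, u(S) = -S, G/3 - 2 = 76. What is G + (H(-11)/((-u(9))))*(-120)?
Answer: -686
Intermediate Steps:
G = 234 (G = 6 + 3*76 = 6 + 228 = 234)
W(w) = -1 + w (W(w) = -3 + (2 + w) = -1 + w)
H(D) = 3 - 6*D (H(D) = (-1 + 4) + (2*(-3))*D = 3 - 6*D)
G + (H(-11)/((-u(9))))*(-120) = 234 + ((3 - 6*(-11))/((-(-1)*9)))*(-120) = 234 + ((3 + 66)/((-1*(-9))))*(-120) = 234 + (69/9)*(-120) = 234 + (69*(⅑))*(-120) = 234 + (23/3)*(-120) = 234 - 920 = -686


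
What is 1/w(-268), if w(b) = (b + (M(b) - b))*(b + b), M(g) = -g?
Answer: -1/143648 ≈ -6.9615e-6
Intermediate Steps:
w(b) = -2*b² (w(b) = (b + (-b - b))*(b + b) = (b - 2*b)*(2*b) = (-b)*(2*b) = -2*b²)
1/w(-268) = 1/(-2*(-268)²) = 1/(-2*71824) = 1/(-143648) = -1/143648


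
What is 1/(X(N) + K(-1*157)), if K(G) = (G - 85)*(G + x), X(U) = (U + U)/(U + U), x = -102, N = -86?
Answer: 1/62679 ≈ 1.5954e-5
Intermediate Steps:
X(U) = 1 (X(U) = (2*U)/((2*U)) = (2*U)*(1/(2*U)) = 1)
K(G) = (-102 + G)*(-85 + G) (K(G) = (G - 85)*(G - 102) = (-85 + G)*(-102 + G) = (-102 + G)*(-85 + G))
1/(X(N) + K(-1*157)) = 1/(1 + (8670 + (-1*157)**2 - (-187)*157)) = 1/(1 + (8670 + (-157)**2 - 187*(-157))) = 1/(1 + (8670 + 24649 + 29359)) = 1/(1 + 62678) = 1/62679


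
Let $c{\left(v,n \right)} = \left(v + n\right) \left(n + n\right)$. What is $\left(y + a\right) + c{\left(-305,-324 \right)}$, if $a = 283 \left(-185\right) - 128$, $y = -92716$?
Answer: $262393$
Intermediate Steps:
$c{\left(v,n \right)} = 2 n \left(n + v\right)$ ($c{\left(v,n \right)} = \left(n + v\right) 2 n = 2 n \left(n + v\right)$)
$a = -52483$ ($a = -52355 - 128 = -52483$)
$\left(y + a\right) + c{\left(-305,-324 \right)} = \left(-92716 - 52483\right) + 2 \left(-324\right) \left(-324 - 305\right) = -145199 + 2 \left(-324\right) \left(-629\right) = -145199 + 407592 = 262393$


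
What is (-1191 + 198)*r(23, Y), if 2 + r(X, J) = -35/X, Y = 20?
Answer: 80433/23 ≈ 3497.1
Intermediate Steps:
r(X, J) = -2 - 35/X
(-1191 + 198)*r(23, Y) = (-1191 + 198)*(-2 - 35/23) = -993*(-2 - 35*1/23) = -993*(-2 - 35/23) = -993*(-81/23) = 80433/23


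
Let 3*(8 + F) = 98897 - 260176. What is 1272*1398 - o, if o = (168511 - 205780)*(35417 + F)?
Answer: -682132740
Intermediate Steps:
F = -161303/3 (F = -8 + (98897 - 260176)/3 = -8 + (⅓)*(-161279) = -8 - 161279/3 = -161303/3 ≈ -53768.)
o = 683910996 (o = (168511 - 205780)*(35417 - 161303/3) = -37269*(-55052/3) = 683910996)
1272*1398 - o = 1272*1398 - 1*683910996 = 1778256 - 683910996 = -682132740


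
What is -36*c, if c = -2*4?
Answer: 288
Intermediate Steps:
c = -8
-36*c = -36*(-8) = 288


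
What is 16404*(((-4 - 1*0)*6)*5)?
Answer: -1968480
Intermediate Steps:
16404*(((-4 - 1*0)*6)*5) = 16404*(((-4 + 0)*6)*5) = 16404*(-4*6*5) = 16404*(-24*5) = 16404*(-120) = -1968480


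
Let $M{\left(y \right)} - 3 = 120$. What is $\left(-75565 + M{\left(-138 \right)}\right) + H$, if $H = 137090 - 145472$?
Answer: $-83824$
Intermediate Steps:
$M{\left(y \right)} = 123$ ($M{\left(y \right)} = 3 + 120 = 123$)
$H = -8382$
$\left(-75565 + M{\left(-138 \right)}\right) + H = \left(-75565 + 123\right) - 8382 = -75442 - 8382 = -83824$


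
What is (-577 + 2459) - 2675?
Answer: -793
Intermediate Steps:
(-577 + 2459) - 2675 = 1882 - 2675 = -793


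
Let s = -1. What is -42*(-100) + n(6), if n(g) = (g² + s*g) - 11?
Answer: 4219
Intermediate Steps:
n(g) = -11 + g² - g (n(g) = (g² - g) - 11 = -11 + g² - g)
-42*(-100) + n(6) = -42*(-100) + (-11 + 6² - 1*6) = 4200 + (-11 + 36 - 6) = 4200 + 19 = 4219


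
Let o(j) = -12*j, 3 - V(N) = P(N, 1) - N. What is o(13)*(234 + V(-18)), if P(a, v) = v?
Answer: -34008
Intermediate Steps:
V(N) = 2 + N (V(N) = 3 - (1 - N) = 3 + (-1 + N) = 2 + N)
o(13)*(234 + V(-18)) = (-12*13)*(234 + (2 - 18)) = -156*(234 - 16) = -156*218 = -34008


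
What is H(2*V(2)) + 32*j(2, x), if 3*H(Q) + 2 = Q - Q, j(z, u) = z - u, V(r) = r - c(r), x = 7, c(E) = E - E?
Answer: -482/3 ≈ -160.67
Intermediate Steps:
c(E) = 0
V(r) = r (V(r) = r - 1*0 = r + 0 = r)
H(Q) = -2/3 (H(Q) = -2/3 + (Q - Q)/3 = -2/3 + (1/3)*0 = -2/3 + 0 = -2/3)
H(2*V(2)) + 32*j(2, x) = -2/3 + 32*(2 - 1*7) = -2/3 + 32*(2 - 7) = -2/3 + 32*(-5) = -2/3 - 160 = -482/3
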